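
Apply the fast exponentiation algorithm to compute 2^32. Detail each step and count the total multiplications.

Computing 2^32 by squaring (build up from 2^1; each line after the first costs one multiplication):

2^1 = 2
2^2 = (2^1)^2 = 2^2 = 4
2^4 = (2^2)^2 = 4^2 = 16
2^8 = (2^4)^2 = 16^2 = 256
2^16 = (2^8)^2 = 256^2 = 65536
2^32 = (2^16)^2 = 65536^2 = 4294967296

Result: 4294967296
Multiplications needed: 5 (5 lines after 2^1)

2^32 = 4294967296. Using exponentiation by squaring, this requires 5 multiplications. The key idea: if the exponent is even, square the half-power; if odd, multiply by the base once.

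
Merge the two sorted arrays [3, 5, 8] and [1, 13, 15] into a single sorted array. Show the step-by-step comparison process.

Merging process:

Compare 3 vs 1: take 1 from right. Merged: [1]
Compare 3 vs 13: take 3 from left. Merged: [1, 3]
Compare 5 vs 13: take 5 from left. Merged: [1, 3, 5]
Compare 8 vs 13: take 8 from left. Merged: [1, 3, 5, 8]
Append remaining from right: [13, 15]. Merged: [1, 3, 5, 8, 13, 15]

Final merged array: [1, 3, 5, 8, 13, 15]
Total comparisons: 4

The merged array is [1, 3, 5, 8, 13, 15], requiring 4 comparisons. The merge step runs in O(n) time where n is the total number of elements.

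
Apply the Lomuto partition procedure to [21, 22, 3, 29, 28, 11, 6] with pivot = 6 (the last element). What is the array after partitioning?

Lomuto partition with pivot = 6:

Initial array: [21, 22, 3, 29, 28, 11, 6]

arr[0]=21 > 6: no swap
arr[1]=22 > 6: no swap
arr[2]=3 <= 6: swap with position 0, array becomes [3, 22, 21, 29, 28, 11, 6]
arr[3]=29 > 6: no swap
arr[4]=28 > 6: no swap
arr[5]=11 > 6: no swap

Place pivot at position 1: [3, 6, 21, 29, 28, 11, 22]
Pivot position: 1

After partitioning with pivot 6, the array becomes [3, 6, 21, 29, 28, 11, 22]. The pivot is placed at index 1. All elements to the left of the pivot are <= 6, and all elements to the right are > 6.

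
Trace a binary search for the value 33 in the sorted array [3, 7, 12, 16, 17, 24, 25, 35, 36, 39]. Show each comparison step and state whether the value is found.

Binary search for 33 in [3, 7, 12, 16, 17, 24, 25, 35, 36, 39]:

lo=0, hi=9, mid=4, arr[mid]=17 -> 17 < 33, search right half
lo=5, hi=9, mid=7, arr[mid]=35 -> 35 > 33, search left half
lo=5, hi=6, mid=5, arr[mid]=24 -> 24 < 33, search right half
lo=6, hi=6, mid=6, arr[mid]=25 -> 25 < 33, search right half
lo=7 > hi=6, target 33 not found

Binary search determines that 33 is not in the array after 4 comparisons. The search space was exhausted without finding the target.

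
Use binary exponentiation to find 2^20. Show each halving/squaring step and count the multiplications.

Computing 2^20 by squaring (build up from 2^1; each line after the first costs one multiplication):

2^1 = 2
2^2 = (2^1)^2 = 2^2 = 4
2^4 = (2^2)^2 = 4^2 = 16
2^5 = 2 * 2^4 = 2 * 16 = 32
2^10 = (2^5)^2 = 32^2 = 1024
2^20 = (2^10)^2 = 1024^2 = 1048576

Result: 1048576
Multiplications needed: 5 (5 lines after 2^1)

2^20 = 1048576. Using exponentiation by squaring, this requires 5 multiplications. The key idea: if the exponent is even, square the half-power; if odd, multiply by the base once.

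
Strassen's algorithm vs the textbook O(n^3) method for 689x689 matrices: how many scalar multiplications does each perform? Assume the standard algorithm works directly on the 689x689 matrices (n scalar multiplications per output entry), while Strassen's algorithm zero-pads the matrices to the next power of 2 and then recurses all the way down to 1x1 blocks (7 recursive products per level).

Matrix multiplication for 689x689 matrices:

Strassen's algorithm requires power-of-2 dimensions. Pad 689x689 to 1024x1024 (next power of 2).

Standard algorithm: 689^3 = 327082769 multiplications
Strassen's algorithm: 7^(log2(1024)) = 7^10 = 282475249 multiplications
Savings: 327082769 - 282475249 = 44607520 multiplications

Standard: 327082769 multiplications (689^3). Strassen: 282475249 multiplications (7^10, after padding to 1024x1024). Strassen reduces 8 recursive multiplications to 7 at each level.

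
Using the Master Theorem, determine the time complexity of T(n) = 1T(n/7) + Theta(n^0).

Master Theorem for T(n) = 1T(n/7) + O(n^0):

a = 1, b = 7, c = 0
log_b(a) = log_7(1) = 0.0000

Case 2: c = 0 = log_7(1) = 0.0000
T(n) = O(n^0 log n) = O(log n)

For T(n) = 1T(n/7) + O(n^0): log_7(1) = 0.0000. This is Case 2 of the Master Theorem (c = log_b(a), equal work at all levels), giving O(log n).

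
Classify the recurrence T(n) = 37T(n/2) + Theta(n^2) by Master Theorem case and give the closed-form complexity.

Master Theorem for T(n) = 37T(n/2) + O(n^2):

a = 37, b = 2, c = 2
log_b(a) = log_2(37) = 5.2095

Case 1: c = 2 < log_2(37) = 5.2095
T(n) = O(n^(log_2 37))

For T(n) = 37T(n/2) + O(n^2): log_2(37) = 5.2095. This is Case 1 of the Master Theorem (c < log_b(a), work dominated by leaves), giving O(n^(log_2 37)).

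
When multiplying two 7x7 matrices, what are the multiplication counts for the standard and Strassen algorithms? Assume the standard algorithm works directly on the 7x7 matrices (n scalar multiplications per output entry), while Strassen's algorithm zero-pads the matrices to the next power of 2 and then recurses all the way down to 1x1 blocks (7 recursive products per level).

Matrix multiplication for 7x7 matrices:

Strassen's algorithm requires power-of-2 dimensions. Pad 7x7 to 8x8 (next power of 2).

Standard algorithm: 7^3 = 343 multiplications
Strassen's algorithm: 7^(log2(8)) = 7^3 = 343 multiplications
Savings: 343 - 343 = 0 multiplications

Standard: 343 multiplications (7^3). Strassen: 343 multiplications (7^3, after padding to 8x8). Strassen reduces 8 recursive multiplications to 7 at each level.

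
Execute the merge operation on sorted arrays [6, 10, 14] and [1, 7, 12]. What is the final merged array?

Merging process:

Compare 6 vs 1: take 1 from right. Merged: [1]
Compare 6 vs 7: take 6 from left. Merged: [1, 6]
Compare 10 vs 7: take 7 from right. Merged: [1, 6, 7]
Compare 10 vs 12: take 10 from left. Merged: [1, 6, 7, 10]
Compare 14 vs 12: take 12 from right. Merged: [1, 6, 7, 10, 12]
Append remaining from left: [14]. Merged: [1, 6, 7, 10, 12, 14]

Final merged array: [1, 6, 7, 10, 12, 14]
Total comparisons: 5

The merged array is [1, 6, 7, 10, 12, 14], requiring 5 comparisons. The merge step runs in O(n) time where n is the total number of elements.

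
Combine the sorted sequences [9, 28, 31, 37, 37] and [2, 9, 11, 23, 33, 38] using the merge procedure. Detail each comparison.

Merging process:

Compare 9 vs 2: take 2 from right. Merged: [2]
Compare 9 vs 9: take 9 from left. Merged: [2, 9]
Compare 28 vs 9: take 9 from right. Merged: [2, 9, 9]
Compare 28 vs 11: take 11 from right. Merged: [2, 9, 9, 11]
Compare 28 vs 23: take 23 from right. Merged: [2, 9, 9, 11, 23]
Compare 28 vs 33: take 28 from left. Merged: [2, 9, 9, 11, 23, 28]
Compare 31 vs 33: take 31 from left. Merged: [2, 9, 9, 11, 23, 28, 31]
Compare 37 vs 33: take 33 from right. Merged: [2, 9, 9, 11, 23, 28, 31, 33]
Compare 37 vs 38: take 37 from left. Merged: [2, 9, 9, 11, 23, 28, 31, 33, 37]
Compare 37 vs 38: take 37 from left. Merged: [2, 9, 9, 11, 23, 28, 31, 33, 37, 37]
Append remaining from right: [38]. Merged: [2, 9, 9, 11, 23, 28, 31, 33, 37, 37, 38]

Final merged array: [2, 9, 9, 11, 23, 28, 31, 33, 37, 37, 38]
Total comparisons: 10

The merged array is [2, 9, 9, 11, 23, 28, 31, 33, 37, 37, 38], requiring 10 comparisons. The merge step runs in O(n) time where n is the total number of elements.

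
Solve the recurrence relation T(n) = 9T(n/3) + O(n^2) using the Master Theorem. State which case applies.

Master Theorem for T(n) = 9T(n/3) + O(n^2):

a = 9, b = 3, c = 2
log_b(a) = log_3(9) = 2.0000

Case 2: c = 2 = log_3(9) = 2.0000
T(n) = O(n^2 log n) = O(n^2 log n)

For T(n) = 9T(n/3) + O(n^2): log_3(9) = 2.0000. This is Case 2 of the Master Theorem (c = log_b(a), equal work at all levels), giving O(n^2 log n).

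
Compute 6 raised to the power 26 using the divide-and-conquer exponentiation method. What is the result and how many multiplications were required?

Computing 6^26 by squaring (build up from 6^1; each line after the first costs one multiplication):

6^1 = 6
6^2 = (6^1)^2 = 6^2 = 36
6^3 = 6 * 6^2 = 6 * 36 = 216
6^6 = (6^3)^2 = 216^2 = 46656
6^12 = (6^6)^2 = 46656^2 = 2176782336
6^13 = 6 * 6^12 = 6 * 2176782336 = 13060694016
6^26 = (6^13)^2 = 13060694016^2 = 170581728179578208256

Result: 170581728179578208256
Multiplications needed: 6 (6 lines after 6^1)

6^26 = 170581728179578208256. Using exponentiation by squaring, this requires 6 multiplications. The key idea: if the exponent is even, square the half-power; if odd, multiply by the base once.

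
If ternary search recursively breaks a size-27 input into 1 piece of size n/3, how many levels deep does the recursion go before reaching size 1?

For divide and conquer with division factor 3:

Problem sizes at each level:
Level 0: 27
Level 1: 9
Level 2: 3
Level 3: 1

The root is level 0 and the size-1 base case is level 3 (the tree spans levels 0 through 3, i.e. 4 levels counting the root), so the depth is the number of divisions: log_3(27) = 3

The recursion tree depth is log_3(27) = 3. At each level, the problem size is divided by 3, so it takes 3 divisions to reduce to a base case of size 1. The algorithm makes 1 recursive call at each level.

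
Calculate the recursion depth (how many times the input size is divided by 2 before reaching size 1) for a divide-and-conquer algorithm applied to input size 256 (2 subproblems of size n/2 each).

For divide and conquer with division factor 2:

Problem sizes at each level:
Level 0: 256
Level 1: 128
Level 2: 64
Level 3: 32
Level 4: 16
Level 5: 8
Level 6: 4
Level 7: 2
Level 8: 1

The root is level 0 and the size-1 base case is level 8 (the tree spans levels 0 through 8, i.e. 9 levels counting the root), so the depth is the number of divisions: log_2(256) = 8

The recursion tree depth is log_2(256) = 8. At each level, the problem size is divided by 2, so it takes 8 divisions to reduce to a base case of size 1. The algorithm makes 2 recursive calls at each level.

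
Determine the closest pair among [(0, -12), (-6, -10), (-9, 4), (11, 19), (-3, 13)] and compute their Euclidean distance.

Computing all pairwise distances among 5 points:

d((0, -12), (-6, -10)) = 6.3246 <-- minimum
d((0, -12), (-9, 4)) = 18.3576
d((0, -12), (11, 19)) = 32.8938
d((0, -12), (-3, 13)) = 25.1794
d((-6, -10), (-9, 4)) = 14.3178
d((-6, -10), (11, 19)) = 33.6155
d((-6, -10), (-3, 13)) = 23.1948
d((-9, 4), (11, 19)) = 25.0
d((-9, 4), (-3, 13)) = 10.8167
d((11, 19), (-3, 13)) = 15.2315

Closest pair: (0, -12) and (-6, -10) with distance 6.3246

The closest pair is (0, -12) and (-6, -10) with Euclidean distance 6.3246. For 5 points, brute-force pairwise comparison is shown above. For large n, the divide-and-conquer algorithm (sort by x, recurse on halves, check the dividing strip) achieves O(n log n).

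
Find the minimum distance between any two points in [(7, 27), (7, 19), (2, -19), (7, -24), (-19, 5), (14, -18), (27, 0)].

Computing all pairwise distances among 7 points:

d((7, 27), (7, 19)) = 8.0
d((7, 27), (2, -19)) = 46.2709
d((7, 27), (7, -24)) = 51.0
d((7, 27), (-19, 5)) = 34.0588
d((7, 27), (14, -18)) = 45.5412
d((7, 27), (27, 0)) = 33.6006
d((7, 19), (2, -19)) = 38.3275
d((7, 19), (7, -24)) = 43.0
d((7, 19), (-19, 5)) = 29.5296
d((7, 19), (14, -18)) = 37.6563
d((7, 19), (27, 0)) = 27.5862
d((2, -19), (7, -24)) = 7.0711 <-- minimum
d((2, -19), (-19, 5)) = 31.8904
d((2, -19), (14, -18)) = 12.0416
d((2, -19), (27, 0)) = 31.4006
d((7, -24), (-19, 5)) = 38.9487
d((7, -24), (14, -18)) = 9.2195
d((7, -24), (27, 0)) = 31.241
d((-19, 5), (14, -18)) = 40.2244
d((-19, 5), (27, 0)) = 46.2709
d((14, -18), (27, 0)) = 22.2036

Closest pair: (2, -19) and (7, -24) with distance 7.0711

The closest pair is (2, -19) and (7, -24) with Euclidean distance 7.0711. For 7 points, brute-force pairwise comparison is shown above. For large n, the divide-and-conquer algorithm (sort by x, recurse on halves, check the dividing strip) achieves O(n log n).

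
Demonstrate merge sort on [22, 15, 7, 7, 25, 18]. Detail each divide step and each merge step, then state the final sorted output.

Merge sort trace:

Split: [22, 15, 7, 7, 25, 18] -> [22, 15, 7] and [7, 25, 18]
  Split: [22, 15, 7] -> [22] and [15, 7]
    Split: [15, 7] -> [15] and [7]
    Merge: [15] + [7] -> [7, 15]
  Merge: [22] + [7, 15] -> [7, 15, 22]
  Split: [7, 25, 18] -> [7] and [25, 18]
    Split: [25, 18] -> [25] and [18]
    Merge: [25] + [18] -> [18, 25]
  Merge: [7] + [18, 25] -> [7, 18, 25]
Merge: [7, 15, 22] + [7, 18, 25] -> [7, 7, 15, 18, 22, 25]

Final sorted array: [7, 7, 15, 18, 22, 25]

The merge sort proceeds by recursively splitting the array and merging sorted halves.
After all merges, the sorted array is [7, 7, 15, 18, 22, 25].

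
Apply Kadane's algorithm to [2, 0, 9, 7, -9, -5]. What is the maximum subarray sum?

Using Kadane's algorithm on [2, 0, 9, 7, -9, -5]:

Scanning through the array:
Position 1 (value 0): max_ending_here = 2, max_so_far = 2
Position 2 (value 9): max_ending_here = 11, max_so_far = 11
Position 3 (value 7): max_ending_here = 18, max_so_far = 18
Position 4 (value -9): max_ending_here = 9, max_so_far = 18
Position 5 (value -5): max_ending_here = 4, max_so_far = 18

Maximum subarray: [2, 0, 9, 7]
Maximum sum: 18

The maximum subarray is [2, 0, 9, 7] with sum 18. This subarray runs from index 0 to index 3.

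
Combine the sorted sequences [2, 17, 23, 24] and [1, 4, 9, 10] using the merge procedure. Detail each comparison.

Merging process:

Compare 2 vs 1: take 1 from right. Merged: [1]
Compare 2 vs 4: take 2 from left. Merged: [1, 2]
Compare 17 vs 4: take 4 from right. Merged: [1, 2, 4]
Compare 17 vs 9: take 9 from right. Merged: [1, 2, 4, 9]
Compare 17 vs 10: take 10 from right. Merged: [1, 2, 4, 9, 10]
Append remaining from left: [17, 23, 24]. Merged: [1, 2, 4, 9, 10, 17, 23, 24]

Final merged array: [1, 2, 4, 9, 10, 17, 23, 24]
Total comparisons: 5

The merged array is [1, 2, 4, 9, 10, 17, 23, 24], requiring 5 comparisons. The merge step runs in O(n) time where n is the total number of elements.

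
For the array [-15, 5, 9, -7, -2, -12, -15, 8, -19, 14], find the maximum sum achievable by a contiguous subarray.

Using Kadane's algorithm on [-15, 5, 9, -7, -2, -12, -15, 8, -19, 14]:

Scanning through the array:
Position 1 (value 5): max_ending_here = 5, max_so_far = 5
Position 2 (value 9): max_ending_here = 14, max_so_far = 14
Position 3 (value -7): max_ending_here = 7, max_so_far = 14
Position 4 (value -2): max_ending_here = 5, max_so_far = 14
Position 5 (value -12): max_ending_here = -7, max_so_far = 14
Position 6 (value -15): max_ending_here = -15, max_so_far = 14
Position 7 (value 8): max_ending_here = 8, max_so_far = 14
Position 8 (value -19): max_ending_here = -11, max_so_far = 14
Position 9 (value 14): max_ending_here = 14, max_so_far = 14

Maximum subarray: [5, 9]
Maximum sum: 14

The maximum subarray is [5, 9] with sum 14. This subarray runs from index 1 to index 2.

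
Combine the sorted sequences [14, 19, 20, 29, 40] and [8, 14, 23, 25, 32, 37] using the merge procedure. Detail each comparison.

Merging process:

Compare 14 vs 8: take 8 from right. Merged: [8]
Compare 14 vs 14: take 14 from left. Merged: [8, 14]
Compare 19 vs 14: take 14 from right. Merged: [8, 14, 14]
Compare 19 vs 23: take 19 from left. Merged: [8, 14, 14, 19]
Compare 20 vs 23: take 20 from left. Merged: [8, 14, 14, 19, 20]
Compare 29 vs 23: take 23 from right. Merged: [8, 14, 14, 19, 20, 23]
Compare 29 vs 25: take 25 from right. Merged: [8, 14, 14, 19, 20, 23, 25]
Compare 29 vs 32: take 29 from left. Merged: [8, 14, 14, 19, 20, 23, 25, 29]
Compare 40 vs 32: take 32 from right. Merged: [8, 14, 14, 19, 20, 23, 25, 29, 32]
Compare 40 vs 37: take 37 from right. Merged: [8, 14, 14, 19, 20, 23, 25, 29, 32, 37]
Append remaining from left: [40]. Merged: [8, 14, 14, 19, 20, 23, 25, 29, 32, 37, 40]

Final merged array: [8, 14, 14, 19, 20, 23, 25, 29, 32, 37, 40]
Total comparisons: 10

The merged array is [8, 14, 14, 19, 20, 23, 25, 29, 32, 37, 40], requiring 10 comparisons. The merge step runs in O(n) time where n is the total number of elements.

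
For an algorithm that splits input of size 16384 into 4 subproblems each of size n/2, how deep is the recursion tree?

For divide and conquer with division factor 2:

Problem sizes at each level:
Level 0: 16384
Level 1: 8192
Level 2: 4096
Level 3: 2048
Level 4: 1024
Level 5: 512
Level 6: 256
Level 7: 128
Level 8: 64
Level 9: 32
Level 10: 16
Level 11: 8
Level 12: 4
Level 13: 2
Level 14: 1

The root is level 0 and the size-1 base case is level 14 (the tree spans levels 0 through 14, i.e. 15 levels counting the root), so the depth is the number of divisions: log_2(16384) = 14

The recursion tree depth is log_2(16384) = 14. At each level, the problem size is divided by 2, so it takes 14 divisions to reduce to a base case of size 1. The algorithm makes 4 recursive calls at each level.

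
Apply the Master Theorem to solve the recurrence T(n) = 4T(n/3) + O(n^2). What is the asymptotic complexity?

Master Theorem for T(n) = 4T(n/3) + O(n^2):

a = 4, b = 3, c = 2
log_b(a) = log_3(4) = 1.2619

Case 3: c = 2 > log_3(4) = 1.2619
T(n) = O(n^2) = O(n^2)

For T(n) = 4T(n/3) + O(n^2): log_3(4) = 1.2619. This is Case 3 of the Master Theorem (c > log_b(a), work dominated by root), giving O(n^2).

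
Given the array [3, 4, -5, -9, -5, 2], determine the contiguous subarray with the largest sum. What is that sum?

Using Kadane's algorithm on [3, 4, -5, -9, -5, 2]:

Scanning through the array:
Position 1 (value 4): max_ending_here = 7, max_so_far = 7
Position 2 (value -5): max_ending_here = 2, max_so_far = 7
Position 3 (value -9): max_ending_here = -7, max_so_far = 7
Position 4 (value -5): max_ending_here = -5, max_so_far = 7
Position 5 (value 2): max_ending_here = 2, max_so_far = 7

Maximum subarray: [3, 4]
Maximum sum: 7

The maximum subarray is [3, 4] with sum 7. This subarray runs from index 0 to index 1.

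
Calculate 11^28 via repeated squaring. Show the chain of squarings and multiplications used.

Computing 11^28 by squaring (build up from 11^1; each line after the first costs one multiplication):

11^1 = 11
11^2 = (11^1)^2 = 11^2 = 121
11^3 = 11 * 11^2 = 11 * 121 = 1331
11^6 = (11^3)^2 = 1331^2 = 1771561
11^7 = 11 * 11^6 = 11 * 1771561 = 19487171
11^14 = (11^7)^2 = 19487171^2 = 379749833583241
11^28 = (11^14)^2 = 379749833583241^2 = 144209936106499234037676064081

Result: 144209936106499234037676064081
Multiplications needed: 6 (6 lines after 11^1)

11^28 = 144209936106499234037676064081. Using exponentiation by squaring, this requires 6 multiplications. The key idea: if the exponent is even, square the half-power; if odd, multiply by the base once.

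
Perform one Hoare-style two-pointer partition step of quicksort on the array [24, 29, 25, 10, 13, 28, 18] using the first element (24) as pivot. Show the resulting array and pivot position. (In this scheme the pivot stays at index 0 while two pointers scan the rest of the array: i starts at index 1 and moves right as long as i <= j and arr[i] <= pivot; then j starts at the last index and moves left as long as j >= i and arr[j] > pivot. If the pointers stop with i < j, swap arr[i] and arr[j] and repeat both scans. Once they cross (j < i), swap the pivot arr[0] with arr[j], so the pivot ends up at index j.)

Hoare-style two-pointer partition with pivot = 24:

Initial array: [24, 29, 25, 10, 13, 28, 18]

Pointers start at i = 1, j = 6.
i stops at index 1 (arr[1]=29 > 24), j stops at index 6 (arr[6]=18 <= 24): swap arr[1] and arr[6], array becomes [24, 18, 25, 10, 13, 28, 29]
i stops at index 2 (arr[2]=25 > 24), j stops at index 4 (arr[4]=13 <= 24): swap arr[2] and arr[4], array becomes [24, 18, 13, 10, 25, 28, 29]
i ends at 4, j ends at 3: the pointers have crossed (j < i), so scanning stops.

Swap pivot arr[0] with arr[3] to place pivot at position 3: [10, 18, 13, 24, 25, 28, 29]
Pivot position: 3

After partitioning with pivot 24, the array becomes [10, 18, 13, 24, 25, 28, 29]. The pivot is placed at index 3. All elements to the left of the pivot are <= 24, and all elements to the right are > 24.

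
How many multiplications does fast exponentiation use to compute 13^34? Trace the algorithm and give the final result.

Computing 13^34 by squaring (build up from 13^1; each line after the first costs one multiplication):

13^1 = 13
13^2 = (13^1)^2 = 13^2 = 169
13^4 = (13^2)^2 = 169^2 = 28561
13^8 = (13^4)^2 = 28561^2 = 815730721
13^16 = (13^8)^2 = 815730721^2 = 665416609183179841
13^17 = 13 * 13^16 = 13 * 665416609183179841 = 8650415919381337933
13^34 = (13^17)^2 = 8650415919381337933^2 = 74829695578286078013428929473144712489

Result: 74829695578286078013428929473144712489
Multiplications needed: 6 (6 lines after 13^1)

13^34 = 74829695578286078013428929473144712489. Using exponentiation by squaring, this requires 6 multiplications. The key idea: if the exponent is even, square the half-power; if odd, multiply by the base once.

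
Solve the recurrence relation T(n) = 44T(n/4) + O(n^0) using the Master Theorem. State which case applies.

Master Theorem for T(n) = 44T(n/4) + O(n^0):

a = 44, b = 4, c = 0
log_b(a) = log_4(44) = 2.7297

Case 1: c = 0 < log_4(44) = 2.7297
T(n) = O(n^(log_4 44))

For T(n) = 44T(n/4) + O(n^0): log_4(44) = 2.7297. This is Case 1 of the Master Theorem (c < log_b(a), work dominated by leaves), giving O(n^(log_4 44)).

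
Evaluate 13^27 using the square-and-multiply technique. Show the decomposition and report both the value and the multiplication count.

Computing 13^27 by squaring (build up from 13^1; each line after the first costs one multiplication):

13^1 = 13
13^2 = (13^1)^2 = 13^2 = 169
13^3 = 13 * 13^2 = 13 * 169 = 2197
13^6 = (13^3)^2 = 2197^2 = 4826809
13^12 = (13^6)^2 = 4826809^2 = 23298085122481
13^13 = 13 * 13^12 = 13 * 23298085122481 = 302875106592253
13^26 = (13^13)^2 = 302875106592253^2 = 91733330193268616658399616009
13^27 = 13 * 13^26 = 13 * 91733330193268616658399616009 = 1192533292512492016559195008117

Result: 1192533292512492016559195008117
Multiplications needed: 7 (7 lines after 13^1)

13^27 = 1192533292512492016559195008117. Using exponentiation by squaring, this requires 7 multiplications. The key idea: if the exponent is even, square the half-power; if odd, multiply by the base once.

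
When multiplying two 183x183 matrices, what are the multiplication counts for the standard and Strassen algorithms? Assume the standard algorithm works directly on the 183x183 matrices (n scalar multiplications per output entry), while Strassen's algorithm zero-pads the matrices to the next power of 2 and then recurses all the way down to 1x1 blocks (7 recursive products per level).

Matrix multiplication for 183x183 matrices:

Strassen's algorithm requires power-of-2 dimensions. Pad 183x183 to 256x256 (next power of 2).

Standard algorithm: 183^3 = 6128487 multiplications
Strassen's algorithm: 7^(log2(256)) = 7^8 = 5764801 multiplications
Savings: 6128487 - 5764801 = 363686 multiplications

Standard: 6128487 multiplications (183^3). Strassen: 5764801 multiplications (7^8, after padding to 256x256). Strassen reduces 8 recursive multiplications to 7 at each level.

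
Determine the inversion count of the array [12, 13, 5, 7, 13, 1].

Finding inversions in [12, 13, 5, 7, 13, 1]:

(0, 2): arr[0]=12 > arr[2]=5
(0, 3): arr[0]=12 > arr[3]=7
(0, 5): arr[0]=12 > arr[5]=1
(1, 2): arr[1]=13 > arr[2]=5
(1, 3): arr[1]=13 > arr[3]=7
(1, 5): arr[1]=13 > arr[5]=1
(2, 5): arr[2]=5 > arr[5]=1
(3, 5): arr[3]=7 > arr[5]=1
(4, 5): arr[4]=13 > arr[5]=1

Total inversions: 9

The array has 9 inversion(s): (0,2), (0,3), (0,5), (1,2), (1,3), (1,5), (2,5), (3,5), (4,5). Each pair (i,j) satisfies i < j and arr[i] > arr[j].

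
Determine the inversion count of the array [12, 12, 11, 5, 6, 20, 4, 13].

Finding inversions in [12, 12, 11, 5, 6, 20, 4, 13]:

(0, 2): arr[0]=12 > arr[2]=11
(0, 3): arr[0]=12 > arr[3]=5
(0, 4): arr[0]=12 > arr[4]=6
(0, 6): arr[0]=12 > arr[6]=4
(1, 2): arr[1]=12 > arr[2]=11
(1, 3): arr[1]=12 > arr[3]=5
(1, 4): arr[1]=12 > arr[4]=6
(1, 6): arr[1]=12 > arr[6]=4
(2, 3): arr[2]=11 > arr[3]=5
(2, 4): arr[2]=11 > arr[4]=6
(2, 6): arr[2]=11 > arr[6]=4
(3, 6): arr[3]=5 > arr[6]=4
(4, 6): arr[4]=6 > arr[6]=4
(5, 6): arr[5]=20 > arr[6]=4
(5, 7): arr[5]=20 > arr[7]=13

Total inversions: 15

The array has 15 inversion(s): (0,2), (0,3), (0,4), (0,6), (1,2), (1,3), (1,4), (1,6), (2,3), (2,4), (2,6), (3,6), (4,6), (5,6), (5,7). Each pair (i,j) satisfies i < j and arr[i] > arr[j].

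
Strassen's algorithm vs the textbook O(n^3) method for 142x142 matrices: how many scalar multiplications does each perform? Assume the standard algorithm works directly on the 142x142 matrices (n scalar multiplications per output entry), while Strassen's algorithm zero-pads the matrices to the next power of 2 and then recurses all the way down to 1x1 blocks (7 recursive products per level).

Matrix multiplication for 142x142 matrices:

Strassen's algorithm requires power-of-2 dimensions. Pad 142x142 to 256x256 (next power of 2).

Standard algorithm: 142^3 = 2863288 multiplications
Strassen's algorithm: 7^(log2(256)) = 7^8 = 5764801 multiplications
Difference: 2863288 - 5764801 = -2901513 (Strassen uses MORE here due to padding overhead — for small or just-over-power-of-2 n, padding can outweigh the per-level savings)

Standard: 2863288 multiplications (142^3). Strassen: 5764801 multiplications (7^8, after padding to 256x256). Strassen reduces 8 recursive multiplications to 7 at each level.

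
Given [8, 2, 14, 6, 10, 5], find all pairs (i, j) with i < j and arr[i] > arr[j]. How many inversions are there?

Finding inversions in [8, 2, 14, 6, 10, 5]:

(0, 1): arr[0]=8 > arr[1]=2
(0, 3): arr[0]=8 > arr[3]=6
(0, 5): arr[0]=8 > arr[5]=5
(2, 3): arr[2]=14 > arr[3]=6
(2, 4): arr[2]=14 > arr[4]=10
(2, 5): arr[2]=14 > arr[5]=5
(3, 5): arr[3]=6 > arr[5]=5
(4, 5): arr[4]=10 > arr[5]=5

Total inversions: 8

The array has 8 inversion(s): (0,1), (0,3), (0,5), (2,3), (2,4), (2,5), (3,5), (4,5). Each pair (i,j) satisfies i < j and arr[i] > arr[j].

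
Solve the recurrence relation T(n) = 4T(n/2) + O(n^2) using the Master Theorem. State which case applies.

Master Theorem for T(n) = 4T(n/2) + O(n^2):

a = 4, b = 2, c = 2
log_b(a) = log_2(4) = 2.0000

Case 2: c = 2 = log_2(4) = 2.0000
T(n) = O(n^2 log n) = O(n^2 log n)

For T(n) = 4T(n/2) + O(n^2): log_2(4) = 2.0000. This is Case 2 of the Master Theorem (c = log_b(a), equal work at all levels), giving O(n^2 log n).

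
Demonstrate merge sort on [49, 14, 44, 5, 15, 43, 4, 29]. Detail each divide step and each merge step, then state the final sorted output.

Merge sort trace:

Split: [49, 14, 44, 5, 15, 43, 4, 29] -> [49, 14, 44, 5] and [15, 43, 4, 29]
  Split: [49, 14, 44, 5] -> [49, 14] and [44, 5]
    Split: [49, 14] -> [49] and [14]
    Merge: [49] + [14] -> [14, 49]
    Split: [44, 5] -> [44] and [5]
    Merge: [44] + [5] -> [5, 44]
  Merge: [14, 49] + [5, 44] -> [5, 14, 44, 49]
  Split: [15, 43, 4, 29] -> [15, 43] and [4, 29]
    Split: [15, 43] -> [15] and [43]
    Merge: [15] + [43] -> [15, 43]
    Split: [4, 29] -> [4] and [29]
    Merge: [4] + [29] -> [4, 29]
  Merge: [15, 43] + [4, 29] -> [4, 15, 29, 43]
Merge: [5, 14, 44, 49] + [4, 15, 29, 43] -> [4, 5, 14, 15, 29, 43, 44, 49]

Final sorted array: [4, 5, 14, 15, 29, 43, 44, 49]

The merge sort proceeds by recursively splitting the array and merging sorted halves.
After all merges, the sorted array is [4, 5, 14, 15, 29, 43, 44, 49].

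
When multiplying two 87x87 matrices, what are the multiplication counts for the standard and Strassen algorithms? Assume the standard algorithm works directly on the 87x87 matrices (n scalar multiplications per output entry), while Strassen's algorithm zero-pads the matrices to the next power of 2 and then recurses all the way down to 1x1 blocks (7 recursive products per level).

Matrix multiplication for 87x87 matrices:

Strassen's algorithm requires power-of-2 dimensions. Pad 87x87 to 128x128 (next power of 2).

Standard algorithm: 87^3 = 658503 multiplications
Strassen's algorithm: 7^(log2(128)) = 7^7 = 823543 multiplications
Difference: 658503 - 823543 = -165040 (Strassen uses MORE here due to padding overhead — for small or just-over-power-of-2 n, padding can outweigh the per-level savings)

Standard: 658503 multiplications (87^3). Strassen: 823543 multiplications (7^7, after padding to 128x128). Strassen reduces 8 recursive multiplications to 7 at each level.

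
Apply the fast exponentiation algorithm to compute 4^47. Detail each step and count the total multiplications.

Computing 4^47 by squaring (build up from 4^1; each line after the first costs one multiplication):

4^1 = 4
4^2 = (4^1)^2 = 4^2 = 16
4^4 = (4^2)^2 = 16^2 = 256
4^5 = 4 * 4^4 = 4 * 256 = 1024
4^10 = (4^5)^2 = 1024^2 = 1048576
4^11 = 4 * 4^10 = 4 * 1048576 = 4194304
4^22 = (4^11)^2 = 4194304^2 = 17592186044416
4^23 = 4 * 4^22 = 4 * 17592186044416 = 70368744177664
4^46 = (4^23)^2 = 70368744177664^2 = 4951760157141521099596496896
4^47 = 4 * 4^46 = 4 * 4951760157141521099596496896 = 19807040628566084398385987584

Result: 19807040628566084398385987584
Multiplications needed: 9 (9 lines after 4^1)

4^47 = 19807040628566084398385987584. Using exponentiation by squaring, this requires 9 multiplications. The key idea: if the exponent is even, square the half-power; if odd, multiply by the base once.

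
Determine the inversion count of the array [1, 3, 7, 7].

Finding inversions in [1, 3, 7, 7]:


Total inversions: 0

The array has 0 inversions. It is already sorted.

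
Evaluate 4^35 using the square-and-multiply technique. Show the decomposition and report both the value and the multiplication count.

Computing 4^35 by squaring (build up from 4^1; each line after the first costs one multiplication):

4^1 = 4
4^2 = (4^1)^2 = 4^2 = 16
4^4 = (4^2)^2 = 16^2 = 256
4^8 = (4^4)^2 = 256^2 = 65536
4^16 = (4^8)^2 = 65536^2 = 4294967296
4^17 = 4 * 4^16 = 4 * 4294967296 = 17179869184
4^34 = (4^17)^2 = 17179869184^2 = 295147905179352825856
4^35 = 4 * 4^34 = 4 * 295147905179352825856 = 1180591620717411303424

Result: 1180591620717411303424
Multiplications needed: 7 (7 lines after 4^1)

4^35 = 1180591620717411303424. Using exponentiation by squaring, this requires 7 multiplications. The key idea: if the exponent is even, square the half-power; if odd, multiply by the base once.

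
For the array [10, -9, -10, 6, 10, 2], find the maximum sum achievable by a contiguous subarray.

Using Kadane's algorithm on [10, -9, -10, 6, 10, 2]:

Scanning through the array:
Position 1 (value -9): max_ending_here = 1, max_so_far = 10
Position 2 (value -10): max_ending_here = -9, max_so_far = 10
Position 3 (value 6): max_ending_here = 6, max_so_far = 10
Position 4 (value 10): max_ending_here = 16, max_so_far = 16
Position 5 (value 2): max_ending_here = 18, max_so_far = 18

Maximum subarray: [6, 10, 2]
Maximum sum: 18

The maximum subarray is [6, 10, 2] with sum 18. This subarray runs from index 3 to index 5.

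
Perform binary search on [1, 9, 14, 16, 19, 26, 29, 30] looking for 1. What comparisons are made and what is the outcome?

Binary search for 1 in [1, 9, 14, 16, 19, 26, 29, 30]:

lo=0, hi=7, mid=3, arr[mid]=16 -> 16 > 1, search left half
lo=0, hi=2, mid=1, arr[mid]=9 -> 9 > 1, search left half
lo=0, hi=0, mid=0, arr[mid]=1 -> Found target at index 0!

Binary search finds 1 at index 0 after 3 comparisons. The search repeatedly halves the search space by comparing with the middle element.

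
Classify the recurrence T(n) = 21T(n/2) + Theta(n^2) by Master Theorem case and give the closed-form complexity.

Master Theorem for T(n) = 21T(n/2) + O(n^2):

a = 21, b = 2, c = 2
log_b(a) = log_2(21) = 4.3923

Case 1: c = 2 < log_2(21) = 4.3923
T(n) = O(n^(log_2 21))

For T(n) = 21T(n/2) + O(n^2): log_2(21) = 4.3923. This is Case 1 of the Master Theorem (c < log_b(a), work dominated by leaves), giving O(n^(log_2 21)).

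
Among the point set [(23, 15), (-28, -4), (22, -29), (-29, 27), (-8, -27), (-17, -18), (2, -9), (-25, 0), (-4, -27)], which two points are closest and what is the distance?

Computing all pairwise distances among 9 points:

d((23, 15), (-28, -4)) = 54.4243
d((23, 15), (22, -29)) = 44.0114
d((23, 15), (-29, 27)) = 53.3667
d((23, 15), (-8, -27)) = 52.2015
d((23, 15), (-17, -18)) = 51.8556
d((23, 15), (2, -9)) = 31.8904
d((23, 15), (-25, 0)) = 50.2892
d((23, 15), (-4, -27)) = 49.93
d((-28, -4), (22, -29)) = 55.9017
d((-28, -4), (-29, 27)) = 31.0161
d((-28, -4), (-8, -27)) = 30.4795
d((-28, -4), (-17, -18)) = 17.8045
d((-28, -4), (2, -9)) = 30.4138
d((-28, -4), (-25, 0)) = 5.0
d((-28, -4), (-4, -27)) = 33.2415
d((22, -29), (-29, 27)) = 75.743
d((22, -29), (-8, -27)) = 30.0666
d((22, -29), (-17, -18)) = 40.5216
d((22, -29), (2, -9)) = 28.2843
d((22, -29), (-25, 0)) = 55.2268
d((22, -29), (-4, -27)) = 26.0768
d((-29, 27), (-8, -27)) = 57.9396
d((-29, 27), (-17, -18)) = 46.5725
d((-29, 27), (2, -9)) = 47.5079
d((-29, 27), (-25, 0)) = 27.2947
d((-29, 27), (-4, -27)) = 59.5063
d((-8, -27), (-17, -18)) = 12.7279
d((-8, -27), (2, -9)) = 20.5913
d((-8, -27), (-25, 0)) = 31.9061
d((-8, -27), (-4, -27)) = 4.0 <-- minimum
d((-17, -18), (2, -9)) = 21.0238
d((-17, -18), (-25, 0)) = 19.6977
d((-17, -18), (-4, -27)) = 15.8114
d((2, -9), (-25, 0)) = 28.4605
d((2, -9), (-4, -27)) = 18.9737
d((-25, 0), (-4, -27)) = 34.2053

Closest pair: (-8, -27) and (-4, -27) with distance 4.0

The closest pair is (-8, -27) and (-4, -27) with Euclidean distance 4.0. For 9 points, brute-force pairwise comparison is shown above. For large n, the divide-and-conquer algorithm (sort by x, recurse on halves, check the dividing strip) achieves O(n log n).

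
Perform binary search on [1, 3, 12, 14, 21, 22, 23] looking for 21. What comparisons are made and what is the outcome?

Binary search for 21 in [1, 3, 12, 14, 21, 22, 23]:

lo=0, hi=6, mid=3, arr[mid]=14 -> 14 < 21, search right half
lo=4, hi=6, mid=5, arr[mid]=22 -> 22 > 21, search left half
lo=4, hi=4, mid=4, arr[mid]=21 -> Found target at index 4!

Binary search finds 21 at index 4 after 3 comparisons. The search repeatedly halves the search space by comparing with the middle element.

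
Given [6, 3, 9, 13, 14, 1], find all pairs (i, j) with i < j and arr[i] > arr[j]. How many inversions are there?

Finding inversions in [6, 3, 9, 13, 14, 1]:

(0, 1): arr[0]=6 > arr[1]=3
(0, 5): arr[0]=6 > arr[5]=1
(1, 5): arr[1]=3 > arr[5]=1
(2, 5): arr[2]=9 > arr[5]=1
(3, 5): arr[3]=13 > arr[5]=1
(4, 5): arr[4]=14 > arr[5]=1

Total inversions: 6

The array has 6 inversion(s): (0,1), (0,5), (1,5), (2,5), (3,5), (4,5). Each pair (i,j) satisfies i < j and arr[i] > arr[j].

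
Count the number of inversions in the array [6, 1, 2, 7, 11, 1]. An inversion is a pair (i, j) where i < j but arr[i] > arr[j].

Finding inversions in [6, 1, 2, 7, 11, 1]:

(0, 1): arr[0]=6 > arr[1]=1
(0, 2): arr[0]=6 > arr[2]=2
(0, 5): arr[0]=6 > arr[5]=1
(2, 5): arr[2]=2 > arr[5]=1
(3, 5): arr[3]=7 > arr[5]=1
(4, 5): arr[4]=11 > arr[5]=1

Total inversions: 6

The array has 6 inversion(s): (0,1), (0,2), (0,5), (2,5), (3,5), (4,5). Each pair (i,j) satisfies i < j and arr[i] > arr[j].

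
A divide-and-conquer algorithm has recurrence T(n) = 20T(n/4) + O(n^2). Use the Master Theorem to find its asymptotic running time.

Master Theorem for T(n) = 20T(n/4) + O(n^2):

a = 20, b = 4, c = 2
log_b(a) = log_4(20) = 2.1610

Case 1: c = 2 < log_4(20) = 2.1610
T(n) = O(n^(log_4 20))

For T(n) = 20T(n/4) + O(n^2): log_4(20) = 2.1610. This is Case 1 of the Master Theorem (c < log_b(a), work dominated by leaves), giving O(n^(log_4 20)).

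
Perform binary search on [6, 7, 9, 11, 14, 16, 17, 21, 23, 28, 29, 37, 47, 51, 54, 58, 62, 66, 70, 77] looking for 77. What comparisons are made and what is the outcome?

Binary search for 77 in [6, 7, 9, 11, 14, 16, 17, 21, 23, 28, 29, 37, 47, 51, 54, 58, 62, 66, 70, 77]:

lo=0, hi=19, mid=9, arr[mid]=28 -> 28 < 77, search right half
lo=10, hi=19, mid=14, arr[mid]=54 -> 54 < 77, search right half
lo=15, hi=19, mid=17, arr[mid]=66 -> 66 < 77, search right half
lo=18, hi=19, mid=18, arr[mid]=70 -> 70 < 77, search right half
lo=19, hi=19, mid=19, arr[mid]=77 -> Found target at index 19!

Binary search finds 77 at index 19 after 5 comparisons. The search repeatedly halves the search space by comparing with the middle element.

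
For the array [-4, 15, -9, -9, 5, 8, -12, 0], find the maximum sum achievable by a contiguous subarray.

Using Kadane's algorithm on [-4, 15, -9, -9, 5, 8, -12, 0]:

Scanning through the array:
Position 1 (value 15): max_ending_here = 15, max_so_far = 15
Position 2 (value -9): max_ending_here = 6, max_so_far = 15
Position 3 (value -9): max_ending_here = -3, max_so_far = 15
Position 4 (value 5): max_ending_here = 5, max_so_far = 15
Position 5 (value 8): max_ending_here = 13, max_so_far = 15
Position 6 (value -12): max_ending_here = 1, max_so_far = 15
Position 7 (value 0): max_ending_here = 1, max_so_far = 15

Maximum subarray: [15]
Maximum sum: 15

The maximum subarray is [15] with sum 15. This subarray runs from index 1 to index 1.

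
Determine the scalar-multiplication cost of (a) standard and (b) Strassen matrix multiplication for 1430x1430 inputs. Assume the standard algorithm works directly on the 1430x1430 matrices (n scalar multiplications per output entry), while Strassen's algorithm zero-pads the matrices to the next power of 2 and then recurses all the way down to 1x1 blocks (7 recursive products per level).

Matrix multiplication for 1430x1430 matrices:

Strassen's algorithm requires power-of-2 dimensions. Pad 1430x1430 to 2048x2048 (next power of 2).

Standard algorithm: 1430^3 = 2924207000 multiplications
Strassen's algorithm: 7^(log2(2048)) = 7^11 = 1977326743 multiplications
Savings: 2924207000 - 1977326743 = 946880257 multiplications

Standard: 2924207000 multiplications (1430^3). Strassen: 1977326743 multiplications (7^11, after padding to 2048x2048). Strassen reduces 8 recursive multiplications to 7 at each level.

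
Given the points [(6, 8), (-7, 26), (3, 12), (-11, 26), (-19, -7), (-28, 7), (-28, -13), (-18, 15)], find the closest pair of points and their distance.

Computing all pairwise distances among 8 points:

d((6, 8), (-7, 26)) = 22.2036
d((6, 8), (3, 12)) = 5.0
d((6, 8), (-11, 26)) = 24.7588
d((6, 8), (-19, -7)) = 29.1548
d((6, 8), (-28, 7)) = 34.0147
d((6, 8), (-28, -13)) = 39.9625
d((6, 8), (-18, 15)) = 25.0
d((-7, 26), (3, 12)) = 17.2047
d((-7, 26), (-11, 26)) = 4.0 <-- minimum
d((-7, 26), (-19, -7)) = 35.1141
d((-7, 26), (-28, 7)) = 28.3196
d((-7, 26), (-28, -13)) = 44.2945
d((-7, 26), (-18, 15)) = 15.5563
d((3, 12), (-11, 26)) = 19.799
d((3, 12), (-19, -7)) = 29.0689
d((3, 12), (-28, 7)) = 31.4006
d((3, 12), (-28, -13)) = 39.8246
d((3, 12), (-18, 15)) = 21.2132
d((-11, 26), (-19, -7)) = 33.9559
d((-11, 26), (-28, 7)) = 25.4951
d((-11, 26), (-28, -13)) = 42.5441
d((-11, 26), (-18, 15)) = 13.0384
d((-19, -7), (-28, 7)) = 16.6433
d((-19, -7), (-28, -13)) = 10.8167
d((-19, -7), (-18, 15)) = 22.0227
d((-28, 7), (-28, -13)) = 20.0
d((-28, 7), (-18, 15)) = 12.8062
d((-28, -13), (-18, 15)) = 29.7321

Closest pair: (-7, 26) and (-11, 26) with distance 4.0

The closest pair is (-7, 26) and (-11, 26) with Euclidean distance 4.0. For 8 points, brute-force pairwise comparison is shown above. For large n, the divide-and-conquer algorithm (sort by x, recurse on halves, check the dividing strip) achieves O(n log n).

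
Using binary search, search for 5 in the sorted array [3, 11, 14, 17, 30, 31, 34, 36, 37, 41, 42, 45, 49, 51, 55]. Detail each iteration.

Binary search for 5 in [3, 11, 14, 17, 30, 31, 34, 36, 37, 41, 42, 45, 49, 51, 55]:

lo=0, hi=14, mid=7, arr[mid]=36 -> 36 > 5, search left half
lo=0, hi=6, mid=3, arr[mid]=17 -> 17 > 5, search left half
lo=0, hi=2, mid=1, arr[mid]=11 -> 11 > 5, search left half
lo=0, hi=0, mid=0, arr[mid]=3 -> 3 < 5, search right half
lo=1 > hi=0, target 5 not found

Binary search determines that 5 is not in the array after 4 comparisons. The search space was exhausted without finding the target.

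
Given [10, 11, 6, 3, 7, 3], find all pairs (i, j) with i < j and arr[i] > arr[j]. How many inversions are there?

Finding inversions in [10, 11, 6, 3, 7, 3]:

(0, 2): arr[0]=10 > arr[2]=6
(0, 3): arr[0]=10 > arr[3]=3
(0, 4): arr[0]=10 > arr[4]=7
(0, 5): arr[0]=10 > arr[5]=3
(1, 2): arr[1]=11 > arr[2]=6
(1, 3): arr[1]=11 > arr[3]=3
(1, 4): arr[1]=11 > arr[4]=7
(1, 5): arr[1]=11 > arr[5]=3
(2, 3): arr[2]=6 > arr[3]=3
(2, 5): arr[2]=6 > arr[5]=3
(4, 5): arr[4]=7 > arr[5]=3

Total inversions: 11

The array has 11 inversion(s): (0,2), (0,3), (0,4), (0,5), (1,2), (1,3), (1,4), (1,5), (2,3), (2,5), (4,5). Each pair (i,j) satisfies i < j and arr[i] > arr[j].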